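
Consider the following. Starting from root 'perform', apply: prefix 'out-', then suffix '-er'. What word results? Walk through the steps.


Step 1: Add prefix 'out-' to 'perform' = 'outperform'
Step 2: Add suffix '-er' to 'outperform' = 'outperformer'

outperformer


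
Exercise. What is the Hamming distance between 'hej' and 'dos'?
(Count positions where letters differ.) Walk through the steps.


Alignment:
Position 1: 'h' vs 'd' = DIFFER
Position 2: 'e' vs 'o' = DIFFER
Position 3: 'j' vs 's' = DIFFER
Total differences: 3

3


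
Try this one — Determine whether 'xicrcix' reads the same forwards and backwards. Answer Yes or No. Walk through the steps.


Forward: 'xicrcix'
Reversed: 'xicrcix'
They are identical.

Yes


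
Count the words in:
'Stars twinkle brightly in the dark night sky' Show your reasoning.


Split into words: Stars | twinkle | brightly | in | the | dark | night | sky = 8 words.

8


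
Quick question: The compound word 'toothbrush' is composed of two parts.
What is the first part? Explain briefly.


Split 'toothbrush' into 'tooth' + 'brush'. The first part is 'tooth'.

tooth


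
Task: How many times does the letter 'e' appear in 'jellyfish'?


Letter 'e' in 'jellyfish': found at position(s) 2 = 1 occurrence(s).

1


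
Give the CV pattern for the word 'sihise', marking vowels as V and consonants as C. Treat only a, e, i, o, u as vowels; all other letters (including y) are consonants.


Letter mapping: s = C, i = V, h = C, i = V, s = C, e = V.

CVCVCV


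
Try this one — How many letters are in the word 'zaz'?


Spell out 'zaz' and number each letter: z(1), a(2), z(3). Total: 3 letters.

3


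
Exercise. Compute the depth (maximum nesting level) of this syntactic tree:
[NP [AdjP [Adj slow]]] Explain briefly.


Count bracket nesting levels:
'[' at pos 0: depth = 1
'[' at pos 4: depth = 2
'[' at pos 10: depth = 3
Maximum depth reached: 3

3


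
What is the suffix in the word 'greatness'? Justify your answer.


The word 'greatness' = 'great' (root) + '-ness' (suffix). The suffix is '-ness'.

ness


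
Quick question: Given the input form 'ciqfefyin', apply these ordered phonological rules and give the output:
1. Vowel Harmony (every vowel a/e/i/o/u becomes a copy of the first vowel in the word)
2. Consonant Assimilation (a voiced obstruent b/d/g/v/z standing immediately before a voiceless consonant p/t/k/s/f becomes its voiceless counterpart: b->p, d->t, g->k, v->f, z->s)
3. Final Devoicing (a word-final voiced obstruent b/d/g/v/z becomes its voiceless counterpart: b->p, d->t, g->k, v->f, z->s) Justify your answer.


Starting form: 'ciqfefyin'
Rule 1: Vowel Harmony: all vowels become 'i' (matching first vowel). 'ciqfefyin' -> 'ciqfifyin'
Rule 2: Consonant Assimilation: no voiced obstruent (b/d/g/v/z) stands immediately before a voiceless consonant (p/t/k/s/f). No change.
Rule 3: Final Devoicing: final consonant 'n' is not one of the voiced obstruents b/d/g/v/z. No change.
Final form: 'ciqfifyin'

ciqfifyin


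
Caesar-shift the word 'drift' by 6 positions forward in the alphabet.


Shift each letter by 6: d -> j, r -> x, i -> o, f -> l, t -> z. Result: 'jxolz'.

jxolz


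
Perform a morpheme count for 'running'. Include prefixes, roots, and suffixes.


Decomposition: run (root) + -ing (suffix) = 2 morpheme(s)

2 morphemes


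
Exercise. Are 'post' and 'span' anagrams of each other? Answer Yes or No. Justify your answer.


Sorted letters of 'post': 'opst'
Sorted letters of 'span': 'anps'
They do not match.

No


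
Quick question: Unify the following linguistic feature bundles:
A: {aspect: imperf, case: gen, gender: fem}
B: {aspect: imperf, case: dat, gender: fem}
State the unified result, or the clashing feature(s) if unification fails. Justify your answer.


Compare features:
aspect: A=imperf vs B=imperf -> unified: imperf
case: A=gen vs B=dat -> CLASH
gender: A=fem vs B=fem -> unified: fem
Clash detected on feature 'case' (gen vs dat); unification fails.

CLASH on 'case' (gen vs dat)


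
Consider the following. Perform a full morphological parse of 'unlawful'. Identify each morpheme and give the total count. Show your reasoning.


Step 1: Identify prefix: 'un' (meaning: not/reverse)
Step 2: Identify root: 'law'
Step 3: Identify suffix(es): 'ful'
Decomposition: un- (prefix: not/reverse) + law (root) + -ful (suffix: full of)
Total morphemes: 3

3 morphemes (un- (prefix: not/reverse) + law (root) + -ful (suffix: full of))


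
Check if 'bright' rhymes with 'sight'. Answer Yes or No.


Rime (stressed vowel + following sounds) of 'bright': -ight = /aɪt/
Rime of 'sight': -ight = /aɪt/
/aɪt/ and /aɪt/ are the same ending sound, so the words rhyme.

Yes


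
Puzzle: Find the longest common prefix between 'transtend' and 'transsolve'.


Compare from the start: 5 characters match: 'trans'. Mismatch at position 6: 't' vs 's'.

trans


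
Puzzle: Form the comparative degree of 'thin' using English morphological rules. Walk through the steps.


Apply comparative formation (double final consonant, add -er): 'thin' -> 'thinner'.

thinner


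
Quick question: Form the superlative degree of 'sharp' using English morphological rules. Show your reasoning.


Apply superlative formation (add -est): 'sharp' -> 'sharpest'.

sharpest


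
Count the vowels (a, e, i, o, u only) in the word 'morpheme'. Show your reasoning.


Vowels in 'morpheme': o, e, e = 3 vowels.

3


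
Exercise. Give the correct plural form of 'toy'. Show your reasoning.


Apply rule: Add -s. 'toy' becomes 'toys'.

toys


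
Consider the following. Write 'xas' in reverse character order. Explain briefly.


Reverse 'xas' character by character: 'sax'.

sax


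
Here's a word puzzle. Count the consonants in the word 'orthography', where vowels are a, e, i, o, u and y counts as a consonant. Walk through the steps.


Consonants in 'orthography': r, t, h, g, r, p, h, y = 8 consonants.

8


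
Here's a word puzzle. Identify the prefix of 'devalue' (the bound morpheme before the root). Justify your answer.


The word 'devalue' = 'de' (prefix) + 'value' (root). The prefix is 'de'.

de


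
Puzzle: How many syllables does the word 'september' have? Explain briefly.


Break 'september' into syllables: sep-tem-ber -> sep | tem | ber = 3 syllables

3 syllables


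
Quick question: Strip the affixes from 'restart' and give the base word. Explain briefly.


Remove prefix 're' from 'restart' to get root 'start'.

start


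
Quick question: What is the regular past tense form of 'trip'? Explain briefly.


Apply rule: Double final consonant and add -ed. 'trip' becomes 'tripped'.

tripped


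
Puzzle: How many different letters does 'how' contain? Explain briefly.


Unique letters in 'how': {h, o, w} = 3 distinct letters.

3


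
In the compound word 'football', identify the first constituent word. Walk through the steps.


Split 'football' into 'foot' + 'ball'. The first part is 'foot'.

foot


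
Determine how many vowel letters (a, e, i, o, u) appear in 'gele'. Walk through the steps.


Vowels in 'gele': e, e = 2 vowels.

2


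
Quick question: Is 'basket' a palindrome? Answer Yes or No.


Forward: 'basket'
Reversed: 'teksab'
They differ.

No


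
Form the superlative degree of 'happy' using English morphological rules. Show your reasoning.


Apply superlative formation (consonant + y: change y to i, add -est): 'happy' -> 'happiest'.

happiest


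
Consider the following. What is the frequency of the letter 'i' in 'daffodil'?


Letter 'i' in 'daffodil': found at position(s) 7 = 1 occurrence(s).

1


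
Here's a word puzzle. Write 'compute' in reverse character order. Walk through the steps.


Reverse 'compute' character by character: 'etupmoc'.

etupmoc


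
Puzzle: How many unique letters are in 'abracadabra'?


Unique letters in 'abracadabra': {a, b, c, d, r} = 5 distinct letters.

5


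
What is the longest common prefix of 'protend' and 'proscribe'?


Compare from the start: 3 characters match: 'pro'. Mismatch at position 4: 't' vs 's'.

pro


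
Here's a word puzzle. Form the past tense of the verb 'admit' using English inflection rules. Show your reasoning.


Apply rule: Double final consonant and add -ed. 'admit' becomes 'admitted'.

admitted


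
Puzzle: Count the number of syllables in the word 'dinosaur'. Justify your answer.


Break 'dinosaur' into syllables: di-no-saur -> di | no | saur = 3 syllables

3 syllables


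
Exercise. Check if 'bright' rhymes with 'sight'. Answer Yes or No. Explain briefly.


Rime (stressed vowel + following sounds) of 'bright': -ight = /aɪt/
Rime of 'sight': -ight = /aɪt/
/aɪt/ and /aɪt/ are the same ending sound, so the words rhyme.

Yes


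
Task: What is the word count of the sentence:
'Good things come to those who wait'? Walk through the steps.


Split into words: Good | things | come | to | those | who | wait = 7 words.

7


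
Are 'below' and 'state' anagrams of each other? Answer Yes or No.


Sorted letters of 'below': 'below'
Sorted letters of 'state': 'aestt'
They do not match.

No


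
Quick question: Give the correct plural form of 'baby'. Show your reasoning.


Apply rule: Change -y to -ies (consonant + y). 'baby' becomes 'babies'.

babies


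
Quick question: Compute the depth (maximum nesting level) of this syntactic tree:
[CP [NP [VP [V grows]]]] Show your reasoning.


Count bracket nesting levels:
'[' at pos 0: depth = 1
'[' at pos 4: depth = 2
'[' at pos 8: depth = 3
'[' at pos 12: depth = 4
Maximum depth reached: 4

4


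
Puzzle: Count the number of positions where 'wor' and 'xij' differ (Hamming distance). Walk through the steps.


Alignment:
Position 1: 'w' vs 'x' = DIFFER
Position 2: 'o' vs 'i' = DIFFER
Position 3: 'r' vs 'j' = DIFFER
Total differences: 3

3


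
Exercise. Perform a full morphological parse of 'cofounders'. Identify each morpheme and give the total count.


Step 1: Identify prefix: 'co' (meaning: together)
Step 2: Identify root: 'found'
Step 3: Identify suffix(es): 'er, s'
Decomposition: co- (prefix: together) + found (root) + -er (suffix: one who) + -s (plural)
Total morphemes: 4

4 morphemes (co- (prefix: together) + found (root) + -er (suffix: one who) + -s (plural))


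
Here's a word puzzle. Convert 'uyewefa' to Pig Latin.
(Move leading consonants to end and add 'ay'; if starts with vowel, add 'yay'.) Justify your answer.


'uyewefa' starts with a vowel, so add 'yay': 'uyewefayay'.

uyewefayay


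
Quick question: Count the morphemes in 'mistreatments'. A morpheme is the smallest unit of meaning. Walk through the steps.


Decomposition: mis- (prefix) + treat (root) + -ment (suffix) + -s (plural) = 4 morpheme(s)

4 morphemes


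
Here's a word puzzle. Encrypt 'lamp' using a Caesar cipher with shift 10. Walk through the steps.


Shift each letter by 10: l -> v, a -> k, m -> w, p -> z. Result: 'vkwz'.

vkwz


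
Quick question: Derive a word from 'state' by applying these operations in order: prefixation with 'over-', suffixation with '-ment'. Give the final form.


Step 1: Add prefix 'over-' to 'state' = 'overstate'
Step 2: Add suffix '-ment' to 'overstate' = 'overstatement'

overstatement


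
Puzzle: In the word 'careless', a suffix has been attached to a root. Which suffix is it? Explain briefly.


The word 'careless' = 'care' (root) + '-less' (suffix). The suffix is '-less'.

less


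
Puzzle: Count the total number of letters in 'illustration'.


Spell out 'illustration' and number each letter: i(1), l(2), l(3), u(4), s(5), t(6), r(7), a(8), t(9), i(10), o(11), n(12). Total: 12 letters.

12


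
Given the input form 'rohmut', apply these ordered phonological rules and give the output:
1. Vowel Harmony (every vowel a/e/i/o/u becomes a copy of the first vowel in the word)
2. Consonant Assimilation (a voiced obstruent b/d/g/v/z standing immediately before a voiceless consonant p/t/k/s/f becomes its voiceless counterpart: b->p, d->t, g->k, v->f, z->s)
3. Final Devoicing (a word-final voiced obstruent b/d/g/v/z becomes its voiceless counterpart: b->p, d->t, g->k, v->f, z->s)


Starting form: 'rohmut'
Rule 1: Vowel Harmony: all vowels become 'o' (matching first vowel). 'rohmut' -> 'rohmot'
Rule 2: Consonant Assimilation: no voiced obstruent (b/d/g/v/z) stands immediately before a voiceless consonant (p/t/k/s/f). No change.
Rule 3: Final Devoicing: final consonant 't' is not one of the voiced obstruents b/d/g/v/z. No change.
Final form: 'rohmot'

rohmot


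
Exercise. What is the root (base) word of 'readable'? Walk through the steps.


Remove suffix '-able' from 'readable' to get root 'read'.

read


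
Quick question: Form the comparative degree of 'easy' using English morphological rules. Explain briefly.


Apply comparative formation (consonant + y: change y to i, add -er): 'easy' -> 'easier'.

easier


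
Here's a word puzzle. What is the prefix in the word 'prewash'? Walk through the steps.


The word 'prewash' = 'pre' (prefix) + 'wash' (root). The prefix is 'pre'.

pre


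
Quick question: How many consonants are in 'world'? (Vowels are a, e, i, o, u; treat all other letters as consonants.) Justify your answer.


Consonants in 'world': w, r, l, d = 4 consonants.

4


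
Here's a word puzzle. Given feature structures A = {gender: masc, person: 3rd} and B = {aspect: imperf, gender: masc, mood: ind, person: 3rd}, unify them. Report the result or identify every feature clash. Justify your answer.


Compare features:
aspect: A=_ vs B=imperf -> unified: imperf
gender: A=masc vs B=masc -> unified: masc
mood: A=_ vs B=ind -> unified: ind
person: A=3rd vs B=3rd -> unified: 3rd
No clashes found.

Unified: {aspect: imperf, gender: masc, mood: ind, person: 3rd}


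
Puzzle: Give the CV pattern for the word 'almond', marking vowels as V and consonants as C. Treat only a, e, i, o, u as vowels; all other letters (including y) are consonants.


Letter mapping: a = V, l = C, m = C, o = V, n = C, d = C.

VCCVCC


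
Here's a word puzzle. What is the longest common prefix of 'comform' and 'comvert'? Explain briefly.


Compare from the start: 3 characters match: 'com'. Mismatch at position 4: 'f' vs 'v'.

com


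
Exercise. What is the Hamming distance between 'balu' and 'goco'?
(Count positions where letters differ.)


Alignment:
Position 1: 'b' vs 'g' = DIFFER
Position 2: 'a' vs 'o' = DIFFER
Position 3: 'l' vs 'c' = DIFFER
Position 4: 'u' vs 'o' = DIFFER
Total differences: 4

4


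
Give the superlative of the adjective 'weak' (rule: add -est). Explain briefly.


Apply superlative formation (add -est): 'weak' -> 'weakest'.

weakest


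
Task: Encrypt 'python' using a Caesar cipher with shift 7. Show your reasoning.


Shift each letter by 7: p -> w, y -> f, t -> a, h -> o, o -> v, n -> u. Result: 'wfaovu'.

wfaovu


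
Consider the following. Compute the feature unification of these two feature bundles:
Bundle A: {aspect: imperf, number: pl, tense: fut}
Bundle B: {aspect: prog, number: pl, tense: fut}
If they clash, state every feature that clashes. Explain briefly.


Compare features:
aspect: A=imperf vs B=prog -> CLASH
number: A=pl vs B=pl -> unified: pl
tense: A=fut vs B=fut -> unified: fut
Clash detected on feature 'aspect' (imperf vs prog); unification fails.

CLASH on 'aspect' (imperf vs prog)


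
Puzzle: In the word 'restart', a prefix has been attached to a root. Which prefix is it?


The word 'restart' = 're' (prefix) + 'start' (root). The prefix is 're'.

re


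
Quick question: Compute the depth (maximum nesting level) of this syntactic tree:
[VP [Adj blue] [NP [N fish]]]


Count bracket nesting levels:
'[' at pos 0: depth = 1
'[' at pos 4: depth = 2
'[' at pos 15: depth = 2
'[' at pos 19: depth = 3
Maximum depth reached: 3

3


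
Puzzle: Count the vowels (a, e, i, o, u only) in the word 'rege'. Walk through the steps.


Vowels in 'rege': e, e = 2 vowels.

2


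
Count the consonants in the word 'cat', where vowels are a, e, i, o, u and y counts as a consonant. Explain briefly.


Consonants in 'cat': c, t = 2 consonants.

2


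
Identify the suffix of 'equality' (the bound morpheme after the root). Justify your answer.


The word 'equality' = 'equal' (root) + '-ity' (suffix). The suffix is '-ity'.

ity


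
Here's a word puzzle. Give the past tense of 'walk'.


Apply rule: Add -ed. 'walk' becomes 'walked'.

walked


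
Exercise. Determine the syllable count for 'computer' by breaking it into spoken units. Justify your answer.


Break 'computer' into syllables: com-pu-ter -> com | pu | ter = 3 syllables

3 syllables


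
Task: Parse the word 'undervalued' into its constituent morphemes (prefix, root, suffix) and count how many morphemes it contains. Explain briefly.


Step 1: Identify prefix: 'under' (meaning: beneath/insufficient)
Step 2: Identify root: 'value'
Step 3: Identify suffix(es): 'ed'
Decomposition: under- (prefix: beneath/insufficient) + value (root) + -ed (suffix: past)
Total morphemes: 3

3 morphemes (under- (prefix: beneath/insufficient) + value (root) + -ed (suffix: past))


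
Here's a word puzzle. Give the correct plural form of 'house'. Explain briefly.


Apply rule: Add -s. 'house' becomes 'houses'.

houses


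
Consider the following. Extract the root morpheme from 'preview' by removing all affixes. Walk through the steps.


Remove prefix 'pre' from 'preview' to get root 'view'.

view


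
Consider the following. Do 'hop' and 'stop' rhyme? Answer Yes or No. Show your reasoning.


Rime (stressed vowel + following sounds) of 'hop': -op = /ɒp/
Rime of 'stop': -op = /ɒp/
/ɒp/ and /ɒp/ are the same ending sound, so the words rhyme.

Yes


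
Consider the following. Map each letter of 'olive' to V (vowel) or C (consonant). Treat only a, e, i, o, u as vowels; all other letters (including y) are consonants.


Letter mapping: o = V, l = C, i = V, v = C, e = V.

VCVCV


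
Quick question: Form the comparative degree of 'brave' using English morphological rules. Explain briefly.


Apply comparative formation (ends in e: add -r): 'brave' -> 'braver'.

braver


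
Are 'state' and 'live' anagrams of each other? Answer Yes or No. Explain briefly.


Sorted letters of 'state': 'aestt'
Sorted letters of 'live': 'eilv'
They do not match.

No


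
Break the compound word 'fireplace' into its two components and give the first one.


Split 'fireplace' into 'fire' + 'place'. The first part is 'fire'.

fire


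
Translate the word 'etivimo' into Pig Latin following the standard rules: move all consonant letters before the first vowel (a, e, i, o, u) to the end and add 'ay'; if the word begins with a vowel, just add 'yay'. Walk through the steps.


'etivimo' starts with a vowel, so add 'yay': 'etivimoyay'.

etivimoyay


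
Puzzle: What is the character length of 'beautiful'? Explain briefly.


Spell out 'beautiful' and number each letter: b(1), e(2), a(3), u(4), t(5), i(6), f(7), u(8), l(9). Total: 9 letters.

9


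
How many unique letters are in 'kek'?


Unique letters in 'kek': {e, k} = 2 distinct letters.

2


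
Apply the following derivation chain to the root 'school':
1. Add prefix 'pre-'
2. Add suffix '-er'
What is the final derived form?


Step 1: Add prefix 'pre-' to 'school' = 'preschool'
Step 2: Add suffix '-er' to 'preschool' = 'preschooler'

preschooler


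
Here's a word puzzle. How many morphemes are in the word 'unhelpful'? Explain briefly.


Decomposition: un- (prefix) + help (root) + -ful (suffix) = 3 morpheme(s)

3 morphemes


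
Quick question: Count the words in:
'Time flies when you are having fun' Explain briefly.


Split into words: Time | flies | when | you | are | having | fun = 7 words.

7


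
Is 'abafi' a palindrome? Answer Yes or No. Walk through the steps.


Forward: 'abafi'
Reversed: 'ifaba'
They differ.

No


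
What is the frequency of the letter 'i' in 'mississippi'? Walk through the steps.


Letter 'i' in 'mississippi': found at position(s) 2, 5, 8, 11 = 4 occurrence(s).

4


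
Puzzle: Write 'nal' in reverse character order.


Reverse 'nal' character by character: 'lan'.

lan


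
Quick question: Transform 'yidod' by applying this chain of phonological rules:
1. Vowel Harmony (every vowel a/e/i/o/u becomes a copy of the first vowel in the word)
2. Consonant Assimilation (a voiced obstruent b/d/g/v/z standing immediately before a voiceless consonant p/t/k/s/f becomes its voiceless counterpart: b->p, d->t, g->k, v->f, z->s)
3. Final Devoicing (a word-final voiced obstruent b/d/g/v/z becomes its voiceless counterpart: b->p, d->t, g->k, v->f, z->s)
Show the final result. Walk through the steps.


Starting form: 'yidod'
Rule 1: Vowel Harmony: all vowels become 'i' (matching first vowel). 'yidod' -> 'yidid'
Rule 2: Consonant Assimilation: no voiced obstruent (b/d/g/v/z) stands immediately before a voiceless consonant (p/t/k/s/f). No change.
Rule 3: Final Devoicing: word-final voiced obstruent 'd' becomes voiceless 't'. 'yidid' -> 'yidit'
Final form: 'yidit'

yidit


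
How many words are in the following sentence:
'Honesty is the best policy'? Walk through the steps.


Split into words: Honesty | is | the | best | policy = 5 words.

5


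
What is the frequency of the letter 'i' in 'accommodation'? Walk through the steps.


Letter 'i' in 'accommodation': found at position(s) 11 = 1 occurrence(s).

1


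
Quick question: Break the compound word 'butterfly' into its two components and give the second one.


Split 'butterfly' into 'butter' + 'fly'. The second part is 'fly'.

fly


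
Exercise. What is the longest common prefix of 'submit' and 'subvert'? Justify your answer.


Compare from the start: 3 characters match: 'sub'. Mismatch at position 4: 'm' vs 'v'.

sub


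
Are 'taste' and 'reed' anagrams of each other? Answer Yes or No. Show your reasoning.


Sorted letters of 'taste': 'aestt'
Sorted letters of 'reed': 'deer'
They do not match.

No


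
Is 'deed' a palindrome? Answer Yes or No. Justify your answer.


Forward: 'deed'
Reversed: 'deed'
They are identical.

Yes


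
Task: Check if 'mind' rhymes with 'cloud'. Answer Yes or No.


Rime (stressed vowel + following sounds) of 'mind': -ind = /aɪnd/
Rime of 'cloud': -oud = /aʊd/
/aɪnd/ and /aʊd/ are different ending sounds, so the words do not rhyme.

No


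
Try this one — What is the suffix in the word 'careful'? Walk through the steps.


The word 'careful' = 'care' (root) + '-ful' (suffix). The suffix is '-ful'.

ful


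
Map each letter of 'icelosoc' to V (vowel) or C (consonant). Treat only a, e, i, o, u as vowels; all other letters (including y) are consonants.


Letter mapping: i = V, c = C, e = V, l = C, o = V, s = C, o = V, c = C.

VCVCVCVC


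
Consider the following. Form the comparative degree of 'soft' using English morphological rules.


Apply comparative formation (add -er): 'soft' -> 'softer'.

softer


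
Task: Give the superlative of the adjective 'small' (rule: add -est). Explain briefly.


Apply superlative formation (add -est): 'small' -> 'smallest'.

smallest


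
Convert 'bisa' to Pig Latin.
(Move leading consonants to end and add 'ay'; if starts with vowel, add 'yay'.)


'bisa': move consonant cluster 'b' to end and add 'ay': 'isabay'.

isabay


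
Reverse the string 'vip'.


Reverse 'vip' character by character: 'piv'.

piv


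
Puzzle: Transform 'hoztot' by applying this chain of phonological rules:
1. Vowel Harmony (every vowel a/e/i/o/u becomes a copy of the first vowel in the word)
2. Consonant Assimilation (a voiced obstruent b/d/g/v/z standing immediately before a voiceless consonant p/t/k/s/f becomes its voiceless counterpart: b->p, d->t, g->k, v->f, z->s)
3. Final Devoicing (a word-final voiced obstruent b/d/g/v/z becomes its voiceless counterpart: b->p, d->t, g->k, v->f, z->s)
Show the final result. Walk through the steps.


Starting form: 'hoztot'
Rule 1: Vowel Harmony: all vowels already match. No change.
Rule 2: Consonant Assimilation: voiced obstruent before voiceless consonant becomes voiceless ('zt' -> 'st'). 'hoztot' -> 'hostot'
Rule 3: Final Devoicing: final consonant 't' is not one of the voiced obstruents b/d/g/v/z. No change.
Final form: 'hostot'

hostot


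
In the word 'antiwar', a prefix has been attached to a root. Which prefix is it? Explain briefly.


The word 'antiwar' = 'anti' (prefix) + 'war' (root). The prefix is 'anti'.

anti


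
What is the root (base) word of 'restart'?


Remove prefix 're' from 'restart' to get root 'start'.

start


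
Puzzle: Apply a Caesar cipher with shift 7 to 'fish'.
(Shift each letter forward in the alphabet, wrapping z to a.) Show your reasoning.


Shift each letter by 7: f -> m, i -> p, s -> z, h -> o. Result: 'mpzo'.

mpzo


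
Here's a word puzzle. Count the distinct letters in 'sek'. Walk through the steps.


Unique letters in 'sek': {e, k, s} = 3 distinct letters.

3


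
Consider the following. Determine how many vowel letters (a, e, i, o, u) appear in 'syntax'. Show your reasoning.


Vowels in 'syntax': a = 1 vowels.

1


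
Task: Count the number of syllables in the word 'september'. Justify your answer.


Break 'september' into syllables: sep-tem-ber -> sep | tem | ber = 3 syllables

3 syllables


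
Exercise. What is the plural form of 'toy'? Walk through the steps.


Apply rule: Add -s. 'toy' becomes 'toys'.

toys


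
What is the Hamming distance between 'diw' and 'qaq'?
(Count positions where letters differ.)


Alignment:
Position 1: 'd' vs 'q' = DIFFER
Position 2: 'i' vs 'a' = DIFFER
Position 3: 'w' vs 'q' = DIFFER
Total differences: 3

3


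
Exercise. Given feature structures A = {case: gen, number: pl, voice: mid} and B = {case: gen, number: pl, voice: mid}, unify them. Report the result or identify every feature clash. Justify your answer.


Compare features:
case: A=gen vs B=gen -> unified: gen
number: A=pl vs B=pl -> unified: pl
voice: A=mid vs B=mid -> unified: mid
No clashes found.

Unified: {case: gen, number: pl, voice: mid}


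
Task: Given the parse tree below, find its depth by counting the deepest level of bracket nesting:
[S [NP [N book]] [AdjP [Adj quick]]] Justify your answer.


Count bracket nesting levels:
'[' at pos 0: depth = 1
'[' at pos 3: depth = 2
'[' at pos 7: depth = 3
'[' at pos 17: depth = 2
'[' at pos 23: depth = 3
Maximum depth reached: 3

3


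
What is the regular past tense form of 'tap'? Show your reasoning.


Apply rule: Double final consonant and add -ed. 'tap' becomes 'tapped'.

tapped


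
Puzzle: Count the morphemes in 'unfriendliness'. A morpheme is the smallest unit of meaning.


Decomposition: un- (prefix) + friend (root) + -ly (suffix) + -ness (suffix) = 4 morpheme(s)

4 morphemes


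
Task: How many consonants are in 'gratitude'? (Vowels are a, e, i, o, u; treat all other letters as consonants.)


Consonants in 'gratitude': g, r, t, t, d = 5 consonants.

5


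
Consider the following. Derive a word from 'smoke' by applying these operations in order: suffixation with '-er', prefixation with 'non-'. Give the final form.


Step 1: Add suffix '-er' to 'smoke' = 'smoker'
Step 2: Add prefix 'non-' to 'smoker' = 'nonsmoker'

nonsmoker


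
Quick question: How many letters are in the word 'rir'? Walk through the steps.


Spell out 'rir' and number each letter: r(1), i(2), r(3). Total: 3 letters.

3


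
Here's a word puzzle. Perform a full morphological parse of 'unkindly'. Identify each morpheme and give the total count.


Step 1: Identify prefix: 'un' (meaning: not/reverse)
Step 2: Identify root: 'kind'
Step 3: Identify suffix(es): 'ly'
Decomposition: un- (prefix: not/reverse) + kind (root) + -ly (suffix: in manner of)
Total morphemes: 3

3 morphemes (un- (prefix: not/reverse) + kind (root) + -ly (suffix: in manner of))


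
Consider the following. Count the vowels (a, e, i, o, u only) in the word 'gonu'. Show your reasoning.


Vowels in 'gonu': o, u = 2 vowels.

2


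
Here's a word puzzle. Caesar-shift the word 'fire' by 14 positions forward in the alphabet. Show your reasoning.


Shift each letter by 14: f -> t, i -> w, r -> f, e -> s. Result: 'twfs'.

twfs


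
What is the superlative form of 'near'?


Apply superlative formation (add -est): 'near' -> 'nearest'.

nearest


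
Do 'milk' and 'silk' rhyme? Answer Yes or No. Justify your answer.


Rime (stressed vowel + following sounds) of 'milk': -ilk = /ɪlk/
Rime of 'silk': -ilk = /ɪlk/
/ɪlk/ and /ɪlk/ are the same ending sound, so the words rhyme.

Yes


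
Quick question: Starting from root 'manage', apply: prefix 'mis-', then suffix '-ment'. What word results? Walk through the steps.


Step 1: Add prefix 'mis-' to 'manage' = 'mismanage'
Step 2: Add suffix '-ment' to 'mismanage' = 'mismanagement'

mismanagement


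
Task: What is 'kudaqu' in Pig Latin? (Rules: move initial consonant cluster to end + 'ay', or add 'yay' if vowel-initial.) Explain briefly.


'kudaqu': move consonant cluster 'k' to end and add 'ay': 'udaqukay'.

udaqukay


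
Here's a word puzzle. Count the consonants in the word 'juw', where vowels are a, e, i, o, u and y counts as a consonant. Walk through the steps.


Consonants in 'juw': j, w = 2 consonants.

2


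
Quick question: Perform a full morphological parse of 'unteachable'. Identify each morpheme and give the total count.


Step 1: Identify prefix: 'un' (meaning: not/reverse)
Step 2: Identify root: 'teach'
Step 3: Identify suffix(es): 'able'
Decomposition: un- (prefix: not/reverse) + teach (root) + -able (suffix: capable of)
Total morphemes: 3

3 morphemes (un- (prefix: not/reverse) + teach (root) + -able (suffix: capable of))


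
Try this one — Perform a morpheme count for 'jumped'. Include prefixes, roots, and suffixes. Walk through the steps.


Decomposition: jump (root) + -ed (suffix) = 2 morpheme(s)

2 morphemes


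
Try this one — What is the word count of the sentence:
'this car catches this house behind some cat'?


Split into words: this | car | catches | this | house | behind | some | cat = 8 words.

8


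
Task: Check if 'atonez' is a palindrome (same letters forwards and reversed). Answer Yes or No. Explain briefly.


Forward: 'atonez'
Reversed: 'zenota'
They differ.

No


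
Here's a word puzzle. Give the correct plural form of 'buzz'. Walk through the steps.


Apply rule: Add -es (sibilant/fricative ending). 'buzz' becomes 'buzzes'.

buzzes


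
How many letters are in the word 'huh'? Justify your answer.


Spell out 'huh' and number each letter: h(1), u(2), h(3). Total: 3 letters.

3


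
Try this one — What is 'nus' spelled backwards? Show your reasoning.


Reverse 'nus' character by character: 'sun'.

sun


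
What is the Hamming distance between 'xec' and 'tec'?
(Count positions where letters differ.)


Alignment:
Position 1: 'x' vs 't' = DIFFER
Position 2: 'e' vs 'e' = match
Position 3: 'c' vs 'c' = match
Total differences: 1

1


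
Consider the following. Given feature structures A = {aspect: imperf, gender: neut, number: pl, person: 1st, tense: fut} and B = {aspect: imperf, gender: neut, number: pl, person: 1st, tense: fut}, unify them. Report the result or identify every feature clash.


Compare features:
aspect: A=imperf vs B=imperf -> unified: imperf
gender: A=neut vs B=neut -> unified: neut
number: A=pl vs B=pl -> unified: pl
person: A=1st vs B=1st -> unified: 1st
tense: A=fut vs B=fut -> unified: fut
No clashes found.

Unified: {aspect: imperf, gender: neut, number: pl, person: 1st, tense: fut}


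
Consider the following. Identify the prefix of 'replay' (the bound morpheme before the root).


The word 'replay' = 're' (prefix) + 'play' (root). The prefix is 're'.

re


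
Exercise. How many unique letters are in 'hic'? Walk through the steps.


Unique letters in 'hic': {c, h, i} = 3 distinct letters.

3


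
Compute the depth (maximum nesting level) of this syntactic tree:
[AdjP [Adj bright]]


Count bracket nesting levels:
'[' at pos 0: depth = 1
'[' at pos 6: depth = 2
Maximum depth reached: 2

2


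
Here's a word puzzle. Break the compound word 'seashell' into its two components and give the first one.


Split 'seashell' into 'sea' + 'shell'. The first part is 'sea'.

sea


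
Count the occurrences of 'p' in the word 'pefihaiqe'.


Letter 'p' in 'pefihaiqe': found at position(s) 1 = 1 occurrence(s).

1


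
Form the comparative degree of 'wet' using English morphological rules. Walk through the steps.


Apply comparative formation (double final consonant, add -er): 'wet' -> 'wetter'.

wetter


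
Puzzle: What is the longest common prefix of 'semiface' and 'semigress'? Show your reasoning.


Compare from the start: 4 characters match: 'semi'. Mismatch at position 5: 'f' vs 'g'.

semi


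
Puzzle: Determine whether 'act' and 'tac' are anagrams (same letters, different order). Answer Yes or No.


Sorted letters of 'act': 'act'
Sorted letters of 'tac': 'act'
They match.

Yes


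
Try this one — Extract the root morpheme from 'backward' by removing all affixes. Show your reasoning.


Remove suffix '-ward' from 'backward' to get root 'back'.

back


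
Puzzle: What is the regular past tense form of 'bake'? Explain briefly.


Apply rule: Add -d (word ends in -e). 'bake' becomes 'baked'.

baked


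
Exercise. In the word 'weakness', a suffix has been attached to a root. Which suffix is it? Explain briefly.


The word 'weakness' = 'weak' (root) + '-ness' (suffix). The suffix is '-ness'.

ness


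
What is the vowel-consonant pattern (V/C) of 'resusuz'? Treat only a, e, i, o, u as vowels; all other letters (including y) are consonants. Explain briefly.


Letter mapping: r = C, e = V, s = C, u = V, s = C, u = V, z = C.

CVCVCVC


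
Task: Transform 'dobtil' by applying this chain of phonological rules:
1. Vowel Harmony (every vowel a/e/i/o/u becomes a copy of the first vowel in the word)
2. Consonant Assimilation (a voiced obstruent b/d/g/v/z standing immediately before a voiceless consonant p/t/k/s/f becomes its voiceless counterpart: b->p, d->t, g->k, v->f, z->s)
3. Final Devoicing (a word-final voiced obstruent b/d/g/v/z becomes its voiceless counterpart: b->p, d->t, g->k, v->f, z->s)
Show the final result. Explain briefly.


Starting form: 'dobtil'
Rule 1: Vowel Harmony: all vowels become 'o' (matching first vowel). 'dobtil' -> 'dobtol'
Rule 2: Consonant Assimilation: voiced obstruent before voiceless consonant becomes voiceless ('bt' -> 'pt'). 'dobtol' -> 'doptol'
Rule 3: Final Devoicing: final consonant 'l' is not one of the voiced obstruents b/d/g/v/z. No change.
Final form: 'doptol'

doptol


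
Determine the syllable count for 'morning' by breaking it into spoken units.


Break 'morning' into syllables: morn-ing -> morn | ing = 2 syllables

2 syllables


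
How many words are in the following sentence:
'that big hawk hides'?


Split into words: that | big | hawk | hides = 4 words.

4


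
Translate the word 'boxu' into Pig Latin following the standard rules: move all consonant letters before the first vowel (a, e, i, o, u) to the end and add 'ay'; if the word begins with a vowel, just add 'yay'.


'boxu': move consonant cluster 'b' to end and add 'ay': 'oxubay'.

oxubay


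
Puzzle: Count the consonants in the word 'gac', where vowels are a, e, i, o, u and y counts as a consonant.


Consonants in 'gac': g, c = 2 consonants.

2


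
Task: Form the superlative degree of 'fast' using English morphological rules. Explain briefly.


Apply superlative formation (add -est): 'fast' -> 'fastest'.

fastest


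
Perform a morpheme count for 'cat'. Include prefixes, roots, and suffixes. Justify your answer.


Decomposition: cat (free morpheme) = 1 morpheme(s)

1 morphemes


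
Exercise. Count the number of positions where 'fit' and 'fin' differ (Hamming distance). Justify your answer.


Alignment:
Position 1: 'f' vs 'f' = match
Position 2: 'i' vs 'i' = match
Position 3: 't' vs 'n' = DIFFER
Total differences: 1

1


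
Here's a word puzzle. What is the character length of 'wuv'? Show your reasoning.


Spell out 'wuv' and number each letter: w(1), u(2), v(3). Total: 3 letters.

3


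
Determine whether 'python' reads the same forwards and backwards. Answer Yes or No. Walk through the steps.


Forward: 'python'
Reversed: 'nohtyp'
They differ.

No


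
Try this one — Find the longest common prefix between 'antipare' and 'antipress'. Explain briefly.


Compare from the start: 5 characters match: 'antip'. Mismatch at position 6: 'a' vs 'r'.

antip


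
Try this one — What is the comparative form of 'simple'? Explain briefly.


Apply comparative formation (ends in e: add -r): 'simple' -> 'simpler'.

simpler


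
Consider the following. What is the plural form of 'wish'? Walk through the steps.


Apply rule: Add -es (sibilant/fricative ending). 'wish' becomes 'wishes'.

wishes


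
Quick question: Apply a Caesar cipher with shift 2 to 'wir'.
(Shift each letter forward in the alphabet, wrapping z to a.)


Shift each letter by 2: w -> y, i -> k, r -> t. Result: 'ykt'.

ykt


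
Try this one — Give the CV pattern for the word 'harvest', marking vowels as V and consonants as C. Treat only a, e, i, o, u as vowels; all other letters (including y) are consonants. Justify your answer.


Letter mapping: h = C, a = V, r = C, v = C, e = V, s = C, t = C.

CVCCVCC


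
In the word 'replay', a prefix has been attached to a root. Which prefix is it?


The word 'replay' = 're' (prefix) + 'play' (root). The prefix is 're'.

re


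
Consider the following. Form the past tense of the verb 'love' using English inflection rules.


Apply rule: Add -d (word ends in -e). 'love' becomes 'loved'.

loved


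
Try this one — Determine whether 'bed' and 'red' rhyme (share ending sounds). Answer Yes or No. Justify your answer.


Rime (stressed vowel + following sounds) of 'bed': -ed = /ɛd/
Rime of 'red': -ed = /ɛd/
/ɛd/ and /ɛd/ are the same ending sound, so the words rhyme.

Yes


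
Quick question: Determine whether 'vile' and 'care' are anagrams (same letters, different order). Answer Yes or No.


Sorted letters of 'vile': 'eilv'
Sorted letters of 'care': 'acer'
They do not match.

No


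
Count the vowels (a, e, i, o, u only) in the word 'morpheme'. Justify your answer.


Vowels in 'morpheme': o, e, e = 3 vowels.

3


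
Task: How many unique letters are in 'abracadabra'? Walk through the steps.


Unique letters in 'abracadabra': {a, b, c, d, r} = 5 distinct letters.

5


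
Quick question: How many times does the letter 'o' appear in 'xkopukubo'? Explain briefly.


Letter 'o' in 'xkopukubo': found at position(s) 3, 9 = 2 occurrence(s).

2


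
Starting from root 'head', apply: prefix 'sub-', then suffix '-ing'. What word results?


Step 1: Add prefix 'sub-' to 'head' = 'subhead'
Step 2: Add suffix '-ing' to 'subhead' = 'subheading'

subheading


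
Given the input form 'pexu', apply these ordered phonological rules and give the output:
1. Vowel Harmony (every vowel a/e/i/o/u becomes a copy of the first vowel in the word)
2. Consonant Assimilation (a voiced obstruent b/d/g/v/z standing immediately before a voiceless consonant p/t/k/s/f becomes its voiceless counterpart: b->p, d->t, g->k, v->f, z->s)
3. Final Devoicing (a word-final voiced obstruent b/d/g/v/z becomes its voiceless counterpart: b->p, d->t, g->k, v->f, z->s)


Starting form: 'pexu'
Rule 1: Vowel Harmony: all vowels become 'e' (matching first vowel). 'pexu' -> 'pexe'
Rule 2: Consonant Assimilation: no voiced obstruent (b/d/g/v/z) stands immediately before a voiceless consonant (p/t/k/s/f). No change.
Rule 3: Final Devoicing: the word ends in the vowel 'e', not a consonant. No change.
Final form: 'pexe'

pexe
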